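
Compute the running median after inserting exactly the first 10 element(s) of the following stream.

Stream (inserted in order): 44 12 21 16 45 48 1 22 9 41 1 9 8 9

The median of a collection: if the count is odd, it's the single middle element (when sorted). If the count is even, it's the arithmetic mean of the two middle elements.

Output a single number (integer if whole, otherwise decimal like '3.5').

Answer: 21.5

Derivation:
Step 1: insert 44 -> lo=[44] (size 1, max 44) hi=[] (size 0) -> median=44
Step 2: insert 12 -> lo=[12] (size 1, max 12) hi=[44] (size 1, min 44) -> median=28
Step 3: insert 21 -> lo=[12, 21] (size 2, max 21) hi=[44] (size 1, min 44) -> median=21
Step 4: insert 16 -> lo=[12, 16] (size 2, max 16) hi=[21, 44] (size 2, min 21) -> median=18.5
Step 5: insert 45 -> lo=[12, 16, 21] (size 3, max 21) hi=[44, 45] (size 2, min 44) -> median=21
Step 6: insert 48 -> lo=[12, 16, 21] (size 3, max 21) hi=[44, 45, 48] (size 3, min 44) -> median=32.5
Step 7: insert 1 -> lo=[1, 12, 16, 21] (size 4, max 21) hi=[44, 45, 48] (size 3, min 44) -> median=21
Step 8: insert 22 -> lo=[1, 12, 16, 21] (size 4, max 21) hi=[22, 44, 45, 48] (size 4, min 22) -> median=21.5
Step 9: insert 9 -> lo=[1, 9, 12, 16, 21] (size 5, max 21) hi=[22, 44, 45, 48] (size 4, min 22) -> median=21
Step 10: insert 41 -> lo=[1, 9, 12, 16, 21] (size 5, max 21) hi=[22, 41, 44, 45, 48] (size 5, min 22) -> median=21.5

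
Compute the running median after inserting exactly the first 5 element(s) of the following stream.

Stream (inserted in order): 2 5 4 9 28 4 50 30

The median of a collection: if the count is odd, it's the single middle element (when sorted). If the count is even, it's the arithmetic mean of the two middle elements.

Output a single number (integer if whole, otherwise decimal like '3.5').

Answer: 5

Derivation:
Step 1: insert 2 -> lo=[2] (size 1, max 2) hi=[] (size 0) -> median=2
Step 2: insert 5 -> lo=[2] (size 1, max 2) hi=[5] (size 1, min 5) -> median=3.5
Step 3: insert 4 -> lo=[2, 4] (size 2, max 4) hi=[5] (size 1, min 5) -> median=4
Step 4: insert 9 -> lo=[2, 4] (size 2, max 4) hi=[5, 9] (size 2, min 5) -> median=4.5
Step 5: insert 28 -> lo=[2, 4, 5] (size 3, max 5) hi=[9, 28] (size 2, min 9) -> median=5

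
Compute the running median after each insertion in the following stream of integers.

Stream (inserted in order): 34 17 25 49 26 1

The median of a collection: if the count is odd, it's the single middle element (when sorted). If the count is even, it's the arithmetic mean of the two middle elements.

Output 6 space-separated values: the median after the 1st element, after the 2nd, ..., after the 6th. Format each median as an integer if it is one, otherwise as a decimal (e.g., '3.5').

Step 1: insert 34 -> lo=[34] (size 1, max 34) hi=[] (size 0) -> median=34
Step 2: insert 17 -> lo=[17] (size 1, max 17) hi=[34] (size 1, min 34) -> median=25.5
Step 3: insert 25 -> lo=[17, 25] (size 2, max 25) hi=[34] (size 1, min 34) -> median=25
Step 4: insert 49 -> lo=[17, 25] (size 2, max 25) hi=[34, 49] (size 2, min 34) -> median=29.5
Step 5: insert 26 -> lo=[17, 25, 26] (size 3, max 26) hi=[34, 49] (size 2, min 34) -> median=26
Step 6: insert 1 -> lo=[1, 17, 25] (size 3, max 25) hi=[26, 34, 49] (size 3, min 26) -> median=25.5

Answer: 34 25.5 25 29.5 26 25.5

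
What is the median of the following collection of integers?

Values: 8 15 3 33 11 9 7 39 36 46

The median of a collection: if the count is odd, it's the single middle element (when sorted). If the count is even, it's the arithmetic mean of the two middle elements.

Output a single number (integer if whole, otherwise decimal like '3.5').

Answer: 13

Derivation:
Step 1: insert 8 -> lo=[8] (size 1, max 8) hi=[] (size 0) -> median=8
Step 2: insert 15 -> lo=[8] (size 1, max 8) hi=[15] (size 1, min 15) -> median=11.5
Step 3: insert 3 -> lo=[3, 8] (size 2, max 8) hi=[15] (size 1, min 15) -> median=8
Step 4: insert 33 -> lo=[3, 8] (size 2, max 8) hi=[15, 33] (size 2, min 15) -> median=11.5
Step 5: insert 11 -> lo=[3, 8, 11] (size 3, max 11) hi=[15, 33] (size 2, min 15) -> median=11
Step 6: insert 9 -> lo=[3, 8, 9] (size 3, max 9) hi=[11, 15, 33] (size 3, min 11) -> median=10
Step 7: insert 7 -> lo=[3, 7, 8, 9] (size 4, max 9) hi=[11, 15, 33] (size 3, min 11) -> median=9
Step 8: insert 39 -> lo=[3, 7, 8, 9] (size 4, max 9) hi=[11, 15, 33, 39] (size 4, min 11) -> median=10
Step 9: insert 36 -> lo=[3, 7, 8, 9, 11] (size 5, max 11) hi=[15, 33, 36, 39] (size 4, min 15) -> median=11
Step 10: insert 46 -> lo=[3, 7, 8, 9, 11] (size 5, max 11) hi=[15, 33, 36, 39, 46] (size 5, min 15) -> median=13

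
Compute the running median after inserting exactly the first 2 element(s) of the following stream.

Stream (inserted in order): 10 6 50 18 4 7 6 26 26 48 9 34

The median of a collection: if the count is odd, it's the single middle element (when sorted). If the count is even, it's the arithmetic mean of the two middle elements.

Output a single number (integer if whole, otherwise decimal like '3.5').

Step 1: insert 10 -> lo=[10] (size 1, max 10) hi=[] (size 0) -> median=10
Step 2: insert 6 -> lo=[6] (size 1, max 6) hi=[10] (size 1, min 10) -> median=8

Answer: 8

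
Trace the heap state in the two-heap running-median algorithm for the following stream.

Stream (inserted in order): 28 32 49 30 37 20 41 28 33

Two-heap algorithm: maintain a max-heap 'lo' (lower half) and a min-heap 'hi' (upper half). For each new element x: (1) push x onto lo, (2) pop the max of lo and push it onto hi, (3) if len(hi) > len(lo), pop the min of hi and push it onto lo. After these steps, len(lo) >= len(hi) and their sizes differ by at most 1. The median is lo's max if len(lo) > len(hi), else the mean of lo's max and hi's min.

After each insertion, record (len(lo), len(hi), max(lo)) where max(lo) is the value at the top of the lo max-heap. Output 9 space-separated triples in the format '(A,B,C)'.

Answer: (1,0,28) (1,1,28) (2,1,32) (2,2,30) (3,2,32) (3,3,30) (4,3,32) (4,4,30) (5,4,32)

Derivation:
Step 1: insert 28 -> lo=[28] hi=[] -> (len(lo)=1, len(hi)=0, max(lo)=28)
Step 2: insert 32 -> lo=[28] hi=[32] -> (len(lo)=1, len(hi)=1, max(lo)=28)
Step 3: insert 49 -> lo=[28, 32] hi=[49] -> (len(lo)=2, len(hi)=1, max(lo)=32)
Step 4: insert 30 -> lo=[28, 30] hi=[32, 49] -> (len(lo)=2, len(hi)=2, max(lo)=30)
Step 5: insert 37 -> lo=[28, 30, 32] hi=[37, 49] -> (len(lo)=3, len(hi)=2, max(lo)=32)
Step 6: insert 20 -> lo=[20, 28, 30] hi=[32, 37, 49] -> (len(lo)=3, len(hi)=3, max(lo)=30)
Step 7: insert 41 -> lo=[20, 28, 30, 32] hi=[37, 41, 49] -> (len(lo)=4, len(hi)=3, max(lo)=32)
Step 8: insert 28 -> lo=[20, 28, 28, 30] hi=[32, 37, 41, 49] -> (len(lo)=4, len(hi)=4, max(lo)=30)
Step 9: insert 33 -> lo=[20, 28, 28, 30, 32] hi=[33, 37, 41, 49] -> (len(lo)=5, len(hi)=4, max(lo)=32)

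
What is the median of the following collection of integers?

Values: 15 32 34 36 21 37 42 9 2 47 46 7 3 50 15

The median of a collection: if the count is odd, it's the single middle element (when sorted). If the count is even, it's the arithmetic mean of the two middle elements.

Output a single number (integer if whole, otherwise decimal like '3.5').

Step 1: insert 15 -> lo=[15] (size 1, max 15) hi=[] (size 0) -> median=15
Step 2: insert 32 -> lo=[15] (size 1, max 15) hi=[32] (size 1, min 32) -> median=23.5
Step 3: insert 34 -> lo=[15, 32] (size 2, max 32) hi=[34] (size 1, min 34) -> median=32
Step 4: insert 36 -> lo=[15, 32] (size 2, max 32) hi=[34, 36] (size 2, min 34) -> median=33
Step 5: insert 21 -> lo=[15, 21, 32] (size 3, max 32) hi=[34, 36] (size 2, min 34) -> median=32
Step 6: insert 37 -> lo=[15, 21, 32] (size 3, max 32) hi=[34, 36, 37] (size 3, min 34) -> median=33
Step 7: insert 42 -> lo=[15, 21, 32, 34] (size 4, max 34) hi=[36, 37, 42] (size 3, min 36) -> median=34
Step 8: insert 9 -> lo=[9, 15, 21, 32] (size 4, max 32) hi=[34, 36, 37, 42] (size 4, min 34) -> median=33
Step 9: insert 2 -> lo=[2, 9, 15, 21, 32] (size 5, max 32) hi=[34, 36, 37, 42] (size 4, min 34) -> median=32
Step 10: insert 47 -> lo=[2, 9, 15, 21, 32] (size 5, max 32) hi=[34, 36, 37, 42, 47] (size 5, min 34) -> median=33
Step 11: insert 46 -> lo=[2, 9, 15, 21, 32, 34] (size 6, max 34) hi=[36, 37, 42, 46, 47] (size 5, min 36) -> median=34
Step 12: insert 7 -> lo=[2, 7, 9, 15, 21, 32] (size 6, max 32) hi=[34, 36, 37, 42, 46, 47] (size 6, min 34) -> median=33
Step 13: insert 3 -> lo=[2, 3, 7, 9, 15, 21, 32] (size 7, max 32) hi=[34, 36, 37, 42, 46, 47] (size 6, min 34) -> median=32
Step 14: insert 50 -> lo=[2, 3, 7, 9, 15, 21, 32] (size 7, max 32) hi=[34, 36, 37, 42, 46, 47, 50] (size 7, min 34) -> median=33
Step 15: insert 15 -> lo=[2, 3, 7, 9, 15, 15, 21, 32] (size 8, max 32) hi=[34, 36, 37, 42, 46, 47, 50] (size 7, min 34) -> median=32

Answer: 32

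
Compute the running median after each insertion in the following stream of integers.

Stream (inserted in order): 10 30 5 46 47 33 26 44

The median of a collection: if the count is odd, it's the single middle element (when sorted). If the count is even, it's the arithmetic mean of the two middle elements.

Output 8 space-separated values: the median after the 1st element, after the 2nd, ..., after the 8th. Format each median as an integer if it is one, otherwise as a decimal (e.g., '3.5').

Answer: 10 20 10 20 30 31.5 30 31.5

Derivation:
Step 1: insert 10 -> lo=[10] (size 1, max 10) hi=[] (size 0) -> median=10
Step 2: insert 30 -> lo=[10] (size 1, max 10) hi=[30] (size 1, min 30) -> median=20
Step 3: insert 5 -> lo=[5, 10] (size 2, max 10) hi=[30] (size 1, min 30) -> median=10
Step 4: insert 46 -> lo=[5, 10] (size 2, max 10) hi=[30, 46] (size 2, min 30) -> median=20
Step 5: insert 47 -> lo=[5, 10, 30] (size 3, max 30) hi=[46, 47] (size 2, min 46) -> median=30
Step 6: insert 33 -> lo=[5, 10, 30] (size 3, max 30) hi=[33, 46, 47] (size 3, min 33) -> median=31.5
Step 7: insert 26 -> lo=[5, 10, 26, 30] (size 4, max 30) hi=[33, 46, 47] (size 3, min 33) -> median=30
Step 8: insert 44 -> lo=[5, 10, 26, 30] (size 4, max 30) hi=[33, 44, 46, 47] (size 4, min 33) -> median=31.5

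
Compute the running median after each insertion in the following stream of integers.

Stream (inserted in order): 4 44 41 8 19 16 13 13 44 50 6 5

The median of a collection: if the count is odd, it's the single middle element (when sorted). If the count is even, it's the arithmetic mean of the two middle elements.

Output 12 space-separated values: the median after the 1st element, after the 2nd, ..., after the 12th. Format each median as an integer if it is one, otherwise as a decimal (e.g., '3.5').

Answer: 4 24 41 24.5 19 17.5 16 14.5 16 17.5 16 14.5

Derivation:
Step 1: insert 4 -> lo=[4] (size 1, max 4) hi=[] (size 0) -> median=4
Step 2: insert 44 -> lo=[4] (size 1, max 4) hi=[44] (size 1, min 44) -> median=24
Step 3: insert 41 -> lo=[4, 41] (size 2, max 41) hi=[44] (size 1, min 44) -> median=41
Step 4: insert 8 -> lo=[4, 8] (size 2, max 8) hi=[41, 44] (size 2, min 41) -> median=24.5
Step 5: insert 19 -> lo=[4, 8, 19] (size 3, max 19) hi=[41, 44] (size 2, min 41) -> median=19
Step 6: insert 16 -> lo=[4, 8, 16] (size 3, max 16) hi=[19, 41, 44] (size 3, min 19) -> median=17.5
Step 7: insert 13 -> lo=[4, 8, 13, 16] (size 4, max 16) hi=[19, 41, 44] (size 3, min 19) -> median=16
Step 8: insert 13 -> lo=[4, 8, 13, 13] (size 4, max 13) hi=[16, 19, 41, 44] (size 4, min 16) -> median=14.5
Step 9: insert 44 -> lo=[4, 8, 13, 13, 16] (size 5, max 16) hi=[19, 41, 44, 44] (size 4, min 19) -> median=16
Step 10: insert 50 -> lo=[4, 8, 13, 13, 16] (size 5, max 16) hi=[19, 41, 44, 44, 50] (size 5, min 19) -> median=17.5
Step 11: insert 6 -> lo=[4, 6, 8, 13, 13, 16] (size 6, max 16) hi=[19, 41, 44, 44, 50] (size 5, min 19) -> median=16
Step 12: insert 5 -> lo=[4, 5, 6, 8, 13, 13] (size 6, max 13) hi=[16, 19, 41, 44, 44, 50] (size 6, min 16) -> median=14.5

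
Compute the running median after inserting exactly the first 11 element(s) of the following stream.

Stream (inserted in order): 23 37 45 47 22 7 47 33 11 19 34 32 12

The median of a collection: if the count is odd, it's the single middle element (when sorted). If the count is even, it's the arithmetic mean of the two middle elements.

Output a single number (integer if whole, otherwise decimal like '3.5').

Answer: 33

Derivation:
Step 1: insert 23 -> lo=[23] (size 1, max 23) hi=[] (size 0) -> median=23
Step 2: insert 37 -> lo=[23] (size 1, max 23) hi=[37] (size 1, min 37) -> median=30
Step 3: insert 45 -> lo=[23, 37] (size 2, max 37) hi=[45] (size 1, min 45) -> median=37
Step 4: insert 47 -> lo=[23, 37] (size 2, max 37) hi=[45, 47] (size 2, min 45) -> median=41
Step 5: insert 22 -> lo=[22, 23, 37] (size 3, max 37) hi=[45, 47] (size 2, min 45) -> median=37
Step 6: insert 7 -> lo=[7, 22, 23] (size 3, max 23) hi=[37, 45, 47] (size 3, min 37) -> median=30
Step 7: insert 47 -> lo=[7, 22, 23, 37] (size 4, max 37) hi=[45, 47, 47] (size 3, min 45) -> median=37
Step 8: insert 33 -> lo=[7, 22, 23, 33] (size 4, max 33) hi=[37, 45, 47, 47] (size 4, min 37) -> median=35
Step 9: insert 11 -> lo=[7, 11, 22, 23, 33] (size 5, max 33) hi=[37, 45, 47, 47] (size 4, min 37) -> median=33
Step 10: insert 19 -> lo=[7, 11, 19, 22, 23] (size 5, max 23) hi=[33, 37, 45, 47, 47] (size 5, min 33) -> median=28
Step 11: insert 34 -> lo=[7, 11, 19, 22, 23, 33] (size 6, max 33) hi=[34, 37, 45, 47, 47] (size 5, min 34) -> median=33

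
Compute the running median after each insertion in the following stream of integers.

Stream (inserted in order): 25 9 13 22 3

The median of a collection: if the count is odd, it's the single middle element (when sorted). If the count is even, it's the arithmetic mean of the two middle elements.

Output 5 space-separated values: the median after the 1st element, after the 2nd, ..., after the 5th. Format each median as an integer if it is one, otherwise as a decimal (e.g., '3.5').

Answer: 25 17 13 17.5 13

Derivation:
Step 1: insert 25 -> lo=[25] (size 1, max 25) hi=[] (size 0) -> median=25
Step 2: insert 9 -> lo=[9] (size 1, max 9) hi=[25] (size 1, min 25) -> median=17
Step 3: insert 13 -> lo=[9, 13] (size 2, max 13) hi=[25] (size 1, min 25) -> median=13
Step 4: insert 22 -> lo=[9, 13] (size 2, max 13) hi=[22, 25] (size 2, min 22) -> median=17.5
Step 5: insert 3 -> lo=[3, 9, 13] (size 3, max 13) hi=[22, 25] (size 2, min 22) -> median=13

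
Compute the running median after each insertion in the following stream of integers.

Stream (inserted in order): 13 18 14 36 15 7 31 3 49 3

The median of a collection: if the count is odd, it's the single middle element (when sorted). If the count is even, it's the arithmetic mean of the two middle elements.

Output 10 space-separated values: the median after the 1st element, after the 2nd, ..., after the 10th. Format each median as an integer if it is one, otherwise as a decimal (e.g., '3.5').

Step 1: insert 13 -> lo=[13] (size 1, max 13) hi=[] (size 0) -> median=13
Step 2: insert 18 -> lo=[13] (size 1, max 13) hi=[18] (size 1, min 18) -> median=15.5
Step 3: insert 14 -> lo=[13, 14] (size 2, max 14) hi=[18] (size 1, min 18) -> median=14
Step 4: insert 36 -> lo=[13, 14] (size 2, max 14) hi=[18, 36] (size 2, min 18) -> median=16
Step 5: insert 15 -> lo=[13, 14, 15] (size 3, max 15) hi=[18, 36] (size 2, min 18) -> median=15
Step 6: insert 7 -> lo=[7, 13, 14] (size 3, max 14) hi=[15, 18, 36] (size 3, min 15) -> median=14.5
Step 7: insert 31 -> lo=[7, 13, 14, 15] (size 4, max 15) hi=[18, 31, 36] (size 3, min 18) -> median=15
Step 8: insert 3 -> lo=[3, 7, 13, 14] (size 4, max 14) hi=[15, 18, 31, 36] (size 4, min 15) -> median=14.5
Step 9: insert 49 -> lo=[3, 7, 13, 14, 15] (size 5, max 15) hi=[18, 31, 36, 49] (size 4, min 18) -> median=15
Step 10: insert 3 -> lo=[3, 3, 7, 13, 14] (size 5, max 14) hi=[15, 18, 31, 36, 49] (size 5, min 15) -> median=14.5

Answer: 13 15.5 14 16 15 14.5 15 14.5 15 14.5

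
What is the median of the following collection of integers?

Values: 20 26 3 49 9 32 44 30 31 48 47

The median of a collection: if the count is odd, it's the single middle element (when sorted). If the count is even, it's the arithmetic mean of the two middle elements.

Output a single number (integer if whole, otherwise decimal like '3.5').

Answer: 31

Derivation:
Step 1: insert 20 -> lo=[20] (size 1, max 20) hi=[] (size 0) -> median=20
Step 2: insert 26 -> lo=[20] (size 1, max 20) hi=[26] (size 1, min 26) -> median=23
Step 3: insert 3 -> lo=[3, 20] (size 2, max 20) hi=[26] (size 1, min 26) -> median=20
Step 4: insert 49 -> lo=[3, 20] (size 2, max 20) hi=[26, 49] (size 2, min 26) -> median=23
Step 5: insert 9 -> lo=[3, 9, 20] (size 3, max 20) hi=[26, 49] (size 2, min 26) -> median=20
Step 6: insert 32 -> lo=[3, 9, 20] (size 3, max 20) hi=[26, 32, 49] (size 3, min 26) -> median=23
Step 7: insert 44 -> lo=[3, 9, 20, 26] (size 4, max 26) hi=[32, 44, 49] (size 3, min 32) -> median=26
Step 8: insert 30 -> lo=[3, 9, 20, 26] (size 4, max 26) hi=[30, 32, 44, 49] (size 4, min 30) -> median=28
Step 9: insert 31 -> lo=[3, 9, 20, 26, 30] (size 5, max 30) hi=[31, 32, 44, 49] (size 4, min 31) -> median=30
Step 10: insert 48 -> lo=[3, 9, 20, 26, 30] (size 5, max 30) hi=[31, 32, 44, 48, 49] (size 5, min 31) -> median=30.5
Step 11: insert 47 -> lo=[3, 9, 20, 26, 30, 31] (size 6, max 31) hi=[32, 44, 47, 48, 49] (size 5, min 32) -> median=31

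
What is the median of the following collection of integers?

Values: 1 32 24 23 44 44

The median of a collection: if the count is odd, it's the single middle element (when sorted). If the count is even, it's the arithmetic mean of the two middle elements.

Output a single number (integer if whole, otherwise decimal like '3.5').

Answer: 28

Derivation:
Step 1: insert 1 -> lo=[1] (size 1, max 1) hi=[] (size 0) -> median=1
Step 2: insert 32 -> lo=[1] (size 1, max 1) hi=[32] (size 1, min 32) -> median=16.5
Step 3: insert 24 -> lo=[1, 24] (size 2, max 24) hi=[32] (size 1, min 32) -> median=24
Step 4: insert 23 -> lo=[1, 23] (size 2, max 23) hi=[24, 32] (size 2, min 24) -> median=23.5
Step 5: insert 44 -> lo=[1, 23, 24] (size 3, max 24) hi=[32, 44] (size 2, min 32) -> median=24
Step 6: insert 44 -> lo=[1, 23, 24] (size 3, max 24) hi=[32, 44, 44] (size 3, min 32) -> median=28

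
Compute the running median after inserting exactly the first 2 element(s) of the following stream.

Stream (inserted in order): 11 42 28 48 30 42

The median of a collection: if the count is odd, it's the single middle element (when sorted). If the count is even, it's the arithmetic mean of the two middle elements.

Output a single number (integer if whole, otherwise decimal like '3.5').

Answer: 26.5

Derivation:
Step 1: insert 11 -> lo=[11] (size 1, max 11) hi=[] (size 0) -> median=11
Step 2: insert 42 -> lo=[11] (size 1, max 11) hi=[42] (size 1, min 42) -> median=26.5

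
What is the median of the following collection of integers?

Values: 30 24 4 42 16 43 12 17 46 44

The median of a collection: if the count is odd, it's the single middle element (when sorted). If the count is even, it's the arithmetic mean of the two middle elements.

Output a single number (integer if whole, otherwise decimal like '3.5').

Step 1: insert 30 -> lo=[30] (size 1, max 30) hi=[] (size 0) -> median=30
Step 2: insert 24 -> lo=[24] (size 1, max 24) hi=[30] (size 1, min 30) -> median=27
Step 3: insert 4 -> lo=[4, 24] (size 2, max 24) hi=[30] (size 1, min 30) -> median=24
Step 4: insert 42 -> lo=[4, 24] (size 2, max 24) hi=[30, 42] (size 2, min 30) -> median=27
Step 5: insert 16 -> lo=[4, 16, 24] (size 3, max 24) hi=[30, 42] (size 2, min 30) -> median=24
Step 6: insert 43 -> lo=[4, 16, 24] (size 3, max 24) hi=[30, 42, 43] (size 3, min 30) -> median=27
Step 7: insert 12 -> lo=[4, 12, 16, 24] (size 4, max 24) hi=[30, 42, 43] (size 3, min 30) -> median=24
Step 8: insert 17 -> lo=[4, 12, 16, 17] (size 4, max 17) hi=[24, 30, 42, 43] (size 4, min 24) -> median=20.5
Step 9: insert 46 -> lo=[4, 12, 16, 17, 24] (size 5, max 24) hi=[30, 42, 43, 46] (size 4, min 30) -> median=24
Step 10: insert 44 -> lo=[4, 12, 16, 17, 24] (size 5, max 24) hi=[30, 42, 43, 44, 46] (size 5, min 30) -> median=27

Answer: 27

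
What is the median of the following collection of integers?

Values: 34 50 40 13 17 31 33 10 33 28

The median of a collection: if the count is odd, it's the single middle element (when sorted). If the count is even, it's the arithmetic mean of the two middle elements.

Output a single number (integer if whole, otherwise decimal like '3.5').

Step 1: insert 34 -> lo=[34] (size 1, max 34) hi=[] (size 0) -> median=34
Step 2: insert 50 -> lo=[34] (size 1, max 34) hi=[50] (size 1, min 50) -> median=42
Step 3: insert 40 -> lo=[34, 40] (size 2, max 40) hi=[50] (size 1, min 50) -> median=40
Step 4: insert 13 -> lo=[13, 34] (size 2, max 34) hi=[40, 50] (size 2, min 40) -> median=37
Step 5: insert 17 -> lo=[13, 17, 34] (size 3, max 34) hi=[40, 50] (size 2, min 40) -> median=34
Step 6: insert 31 -> lo=[13, 17, 31] (size 3, max 31) hi=[34, 40, 50] (size 3, min 34) -> median=32.5
Step 7: insert 33 -> lo=[13, 17, 31, 33] (size 4, max 33) hi=[34, 40, 50] (size 3, min 34) -> median=33
Step 8: insert 10 -> lo=[10, 13, 17, 31] (size 4, max 31) hi=[33, 34, 40, 50] (size 4, min 33) -> median=32
Step 9: insert 33 -> lo=[10, 13, 17, 31, 33] (size 5, max 33) hi=[33, 34, 40, 50] (size 4, min 33) -> median=33
Step 10: insert 28 -> lo=[10, 13, 17, 28, 31] (size 5, max 31) hi=[33, 33, 34, 40, 50] (size 5, min 33) -> median=32

Answer: 32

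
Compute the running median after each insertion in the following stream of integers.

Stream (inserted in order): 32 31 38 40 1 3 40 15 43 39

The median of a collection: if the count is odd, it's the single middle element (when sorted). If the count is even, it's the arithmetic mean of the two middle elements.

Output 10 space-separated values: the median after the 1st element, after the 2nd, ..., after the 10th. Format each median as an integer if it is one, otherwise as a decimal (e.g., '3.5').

Step 1: insert 32 -> lo=[32] (size 1, max 32) hi=[] (size 0) -> median=32
Step 2: insert 31 -> lo=[31] (size 1, max 31) hi=[32] (size 1, min 32) -> median=31.5
Step 3: insert 38 -> lo=[31, 32] (size 2, max 32) hi=[38] (size 1, min 38) -> median=32
Step 4: insert 40 -> lo=[31, 32] (size 2, max 32) hi=[38, 40] (size 2, min 38) -> median=35
Step 5: insert 1 -> lo=[1, 31, 32] (size 3, max 32) hi=[38, 40] (size 2, min 38) -> median=32
Step 6: insert 3 -> lo=[1, 3, 31] (size 3, max 31) hi=[32, 38, 40] (size 3, min 32) -> median=31.5
Step 7: insert 40 -> lo=[1, 3, 31, 32] (size 4, max 32) hi=[38, 40, 40] (size 3, min 38) -> median=32
Step 8: insert 15 -> lo=[1, 3, 15, 31] (size 4, max 31) hi=[32, 38, 40, 40] (size 4, min 32) -> median=31.5
Step 9: insert 43 -> lo=[1, 3, 15, 31, 32] (size 5, max 32) hi=[38, 40, 40, 43] (size 4, min 38) -> median=32
Step 10: insert 39 -> lo=[1, 3, 15, 31, 32] (size 5, max 32) hi=[38, 39, 40, 40, 43] (size 5, min 38) -> median=35

Answer: 32 31.5 32 35 32 31.5 32 31.5 32 35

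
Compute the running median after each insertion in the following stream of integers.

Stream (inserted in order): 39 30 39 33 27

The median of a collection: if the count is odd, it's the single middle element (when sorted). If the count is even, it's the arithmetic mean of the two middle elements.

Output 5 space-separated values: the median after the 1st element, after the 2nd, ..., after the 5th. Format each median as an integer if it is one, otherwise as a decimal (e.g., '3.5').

Step 1: insert 39 -> lo=[39] (size 1, max 39) hi=[] (size 0) -> median=39
Step 2: insert 30 -> lo=[30] (size 1, max 30) hi=[39] (size 1, min 39) -> median=34.5
Step 3: insert 39 -> lo=[30, 39] (size 2, max 39) hi=[39] (size 1, min 39) -> median=39
Step 4: insert 33 -> lo=[30, 33] (size 2, max 33) hi=[39, 39] (size 2, min 39) -> median=36
Step 5: insert 27 -> lo=[27, 30, 33] (size 3, max 33) hi=[39, 39] (size 2, min 39) -> median=33

Answer: 39 34.5 39 36 33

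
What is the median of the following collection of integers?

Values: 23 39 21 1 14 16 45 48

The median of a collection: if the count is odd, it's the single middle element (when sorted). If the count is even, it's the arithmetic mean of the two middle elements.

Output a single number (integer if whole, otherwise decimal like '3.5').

Answer: 22

Derivation:
Step 1: insert 23 -> lo=[23] (size 1, max 23) hi=[] (size 0) -> median=23
Step 2: insert 39 -> lo=[23] (size 1, max 23) hi=[39] (size 1, min 39) -> median=31
Step 3: insert 21 -> lo=[21, 23] (size 2, max 23) hi=[39] (size 1, min 39) -> median=23
Step 4: insert 1 -> lo=[1, 21] (size 2, max 21) hi=[23, 39] (size 2, min 23) -> median=22
Step 5: insert 14 -> lo=[1, 14, 21] (size 3, max 21) hi=[23, 39] (size 2, min 23) -> median=21
Step 6: insert 16 -> lo=[1, 14, 16] (size 3, max 16) hi=[21, 23, 39] (size 3, min 21) -> median=18.5
Step 7: insert 45 -> lo=[1, 14, 16, 21] (size 4, max 21) hi=[23, 39, 45] (size 3, min 23) -> median=21
Step 8: insert 48 -> lo=[1, 14, 16, 21] (size 4, max 21) hi=[23, 39, 45, 48] (size 4, min 23) -> median=22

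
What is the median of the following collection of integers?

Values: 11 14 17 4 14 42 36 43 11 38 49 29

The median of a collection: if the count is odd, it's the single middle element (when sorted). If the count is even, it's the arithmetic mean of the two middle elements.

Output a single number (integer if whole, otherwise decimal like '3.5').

Answer: 23

Derivation:
Step 1: insert 11 -> lo=[11] (size 1, max 11) hi=[] (size 0) -> median=11
Step 2: insert 14 -> lo=[11] (size 1, max 11) hi=[14] (size 1, min 14) -> median=12.5
Step 3: insert 17 -> lo=[11, 14] (size 2, max 14) hi=[17] (size 1, min 17) -> median=14
Step 4: insert 4 -> lo=[4, 11] (size 2, max 11) hi=[14, 17] (size 2, min 14) -> median=12.5
Step 5: insert 14 -> lo=[4, 11, 14] (size 3, max 14) hi=[14, 17] (size 2, min 14) -> median=14
Step 6: insert 42 -> lo=[4, 11, 14] (size 3, max 14) hi=[14, 17, 42] (size 3, min 14) -> median=14
Step 7: insert 36 -> lo=[4, 11, 14, 14] (size 4, max 14) hi=[17, 36, 42] (size 3, min 17) -> median=14
Step 8: insert 43 -> lo=[4, 11, 14, 14] (size 4, max 14) hi=[17, 36, 42, 43] (size 4, min 17) -> median=15.5
Step 9: insert 11 -> lo=[4, 11, 11, 14, 14] (size 5, max 14) hi=[17, 36, 42, 43] (size 4, min 17) -> median=14
Step 10: insert 38 -> lo=[4, 11, 11, 14, 14] (size 5, max 14) hi=[17, 36, 38, 42, 43] (size 5, min 17) -> median=15.5
Step 11: insert 49 -> lo=[4, 11, 11, 14, 14, 17] (size 6, max 17) hi=[36, 38, 42, 43, 49] (size 5, min 36) -> median=17
Step 12: insert 29 -> lo=[4, 11, 11, 14, 14, 17] (size 6, max 17) hi=[29, 36, 38, 42, 43, 49] (size 6, min 29) -> median=23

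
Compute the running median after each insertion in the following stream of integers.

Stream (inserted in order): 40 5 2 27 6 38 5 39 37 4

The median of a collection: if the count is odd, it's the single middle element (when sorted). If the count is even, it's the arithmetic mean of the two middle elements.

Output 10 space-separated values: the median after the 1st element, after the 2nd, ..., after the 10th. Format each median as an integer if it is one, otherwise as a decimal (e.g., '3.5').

Step 1: insert 40 -> lo=[40] (size 1, max 40) hi=[] (size 0) -> median=40
Step 2: insert 5 -> lo=[5] (size 1, max 5) hi=[40] (size 1, min 40) -> median=22.5
Step 3: insert 2 -> lo=[2, 5] (size 2, max 5) hi=[40] (size 1, min 40) -> median=5
Step 4: insert 27 -> lo=[2, 5] (size 2, max 5) hi=[27, 40] (size 2, min 27) -> median=16
Step 5: insert 6 -> lo=[2, 5, 6] (size 3, max 6) hi=[27, 40] (size 2, min 27) -> median=6
Step 6: insert 38 -> lo=[2, 5, 6] (size 3, max 6) hi=[27, 38, 40] (size 3, min 27) -> median=16.5
Step 7: insert 5 -> lo=[2, 5, 5, 6] (size 4, max 6) hi=[27, 38, 40] (size 3, min 27) -> median=6
Step 8: insert 39 -> lo=[2, 5, 5, 6] (size 4, max 6) hi=[27, 38, 39, 40] (size 4, min 27) -> median=16.5
Step 9: insert 37 -> lo=[2, 5, 5, 6, 27] (size 5, max 27) hi=[37, 38, 39, 40] (size 4, min 37) -> median=27
Step 10: insert 4 -> lo=[2, 4, 5, 5, 6] (size 5, max 6) hi=[27, 37, 38, 39, 40] (size 5, min 27) -> median=16.5

Answer: 40 22.5 5 16 6 16.5 6 16.5 27 16.5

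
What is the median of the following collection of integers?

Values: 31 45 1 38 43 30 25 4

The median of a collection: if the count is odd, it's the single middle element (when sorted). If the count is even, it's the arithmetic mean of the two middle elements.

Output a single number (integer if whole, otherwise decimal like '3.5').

Step 1: insert 31 -> lo=[31] (size 1, max 31) hi=[] (size 0) -> median=31
Step 2: insert 45 -> lo=[31] (size 1, max 31) hi=[45] (size 1, min 45) -> median=38
Step 3: insert 1 -> lo=[1, 31] (size 2, max 31) hi=[45] (size 1, min 45) -> median=31
Step 4: insert 38 -> lo=[1, 31] (size 2, max 31) hi=[38, 45] (size 2, min 38) -> median=34.5
Step 5: insert 43 -> lo=[1, 31, 38] (size 3, max 38) hi=[43, 45] (size 2, min 43) -> median=38
Step 6: insert 30 -> lo=[1, 30, 31] (size 3, max 31) hi=[38, 43, 45] (size 3, min 38) -> median=34.5
Step 7: insert 25 -> lo=[1, 25, 30, 31] (size 4, max 31) hi=[38, 43, 45] (size 3, min 38) -> median=31
Step 8: insert 4 -> lo=[1, 4, 25, 30] (size 4, max 30) hi=[31, 38, 43, 45] (size 4, min 31) -> median=30.5

Answer: 30.5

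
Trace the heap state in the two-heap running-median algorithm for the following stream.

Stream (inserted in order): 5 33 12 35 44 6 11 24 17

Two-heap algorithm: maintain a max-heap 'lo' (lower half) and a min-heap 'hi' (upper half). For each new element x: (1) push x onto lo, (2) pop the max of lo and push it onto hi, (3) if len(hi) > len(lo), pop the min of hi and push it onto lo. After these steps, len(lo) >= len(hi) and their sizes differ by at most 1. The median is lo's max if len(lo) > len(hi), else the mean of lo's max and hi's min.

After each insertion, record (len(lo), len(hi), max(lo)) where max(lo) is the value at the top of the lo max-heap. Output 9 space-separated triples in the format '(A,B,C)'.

Answer: (1,0,5) (1,1,5) (2,1,12) (2,2,12) (3,2,33) (3,3,12) (4,3,12) (4,4,12) (5,4,17)

Derivation:
Step 1: insert 5 -> lo=[5] hi=[] -> (len(lo)=1, len(hi)=0, max(lo)=5)
Step 2: insert 33 -> lo=[5] hi=[33] -> (len(lo)=1, len(hi)=1, max(lo)=5)
Step 3: insert 12 -> lo=[5, 12] hi=[33] -> (len(lo)=2, len(hi)=1, max(lo)=12)
Step 4: insert 35 -> lo=[5, 12] hi=[33, 35] -> (len(lo)=2, len(hi)=2, max(lo)=12)
Step 5: insert 44 -> lo=[5, 12, 33] hi=[35, 44] -> (len(lo)=3, len(hi)=2, max(lo)=33)
Step 6: insert 6 -> lo=[5, 6, 12] hi=[33, 35, 44] -> (len(lo)=3, len(hi)=3, max(lo)=12)
Step 7: insert 11 -> lo=[5, 6, 11, 12] hi=[33, 35, 44] -> (len(lo)=4, len(hi)=3, max(lo)=12)
Step 8: insert 24 -> lo=[5, 6, 11, 12] hi=[24, 33, 35, 44] -> (len(lo)=4, len(hi)=4, max(lo)=12)
Step 9: insert 17 -> lo=[5, 6, 11, 12, 17] hi=[24, 33, 35, 44] -> (len(lo)=5, len(hi)=4, max(lo)=17)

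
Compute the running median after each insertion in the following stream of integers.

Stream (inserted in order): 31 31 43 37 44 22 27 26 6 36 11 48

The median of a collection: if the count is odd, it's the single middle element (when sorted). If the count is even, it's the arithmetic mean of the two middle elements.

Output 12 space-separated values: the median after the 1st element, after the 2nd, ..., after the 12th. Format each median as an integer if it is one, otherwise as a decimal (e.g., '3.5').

Step 1: insert 31 -> lo=[31] (size 1, max 31) hi=[] (size 0) -> median=31
Step 2: insert 31 -> lo=[31] (size 1, max 31) hi=[31] (size 1, min 31) -> median=31
Step 3: insert 43 -> lo=[31, 31] (size 2, max 31) hi=[43] (size 1, min 43) -> median=31
Step 4: insert 37 -> lo=[31, 31] (size 2, max 31) hi=[37, 43] (size 2, min 37) -> median=34
Step 5: insert 44 -> lo=[31, 31, 37] (size 3, max 37) hi=[43, 44] (size 2, min 43) -> median=37
Step 6: insert 22 -> lo=[22, 31, 31] (size 3, max 31) hi=[37, 43, 44] (size 3, min 37) -> median=34
Step 7: insert 27 -> lo=[22, 27, 31, 31] (size 4, max 31) hi=[37, 43, 44] (size 3, min 37) -> median=31
Step 8: insert 26 -> lo=[22, 26, 27, 31] (size 4, max 31) hi=[31, 37, 43, 44] (size 4, min 31) -> median=31
Step 9: insert 6 -> lo=[6, 22, 26, 27, 31] (size 5, max 31) hi=[31, 37, 43, 44] (size 4, min 31) -> median=31
Step 10: insert 36 -> lo=[6, 22, 26, 27, 31] (size 5, max 31) hi=[31, 36, 37, 43, 44] (size 5, min 31) -> median=31
Step 11: insert 11 -> lo=[6, 11, 22, 26, 27, 31] (size 6, max 31) hi=[31, 36, 37, 43, 44] (size 5, min 31) -> median=31
Step 12: insert 48 -> lo=[6, 11, 22, 26, 27, 31] (size 6, max 31) hi=[31, 36, 37, 43, 44, 48] (size 6, min 31) -> median=31

Answer: 31 31 31 34 37 34 31 31 31 31 31 31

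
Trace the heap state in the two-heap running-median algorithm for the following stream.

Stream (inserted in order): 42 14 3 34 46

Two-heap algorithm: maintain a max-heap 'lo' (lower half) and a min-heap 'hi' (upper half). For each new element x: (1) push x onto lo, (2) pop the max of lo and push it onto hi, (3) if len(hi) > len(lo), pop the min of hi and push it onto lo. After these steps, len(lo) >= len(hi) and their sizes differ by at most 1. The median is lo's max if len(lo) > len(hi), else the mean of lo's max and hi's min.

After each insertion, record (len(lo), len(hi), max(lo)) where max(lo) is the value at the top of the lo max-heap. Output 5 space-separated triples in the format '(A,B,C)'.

Step 1: insert 42 -> lo=[42] hi=[] -> (len(lo)=1, len(hi)=0, max(lo)=42)
Step 2: insert 14 -> lo=[14] hi=[42] -> (len(lo)=1, len(hi)=1, max(lo)=14)
Step 3: insert 3 -> lo=[3, 14] hi=[42] -> (len(lo)=2, len(hi)=1, max(lo)=14)
Step 4: insert 34 -> lo=[3, 14] hi=[34, 42] -> (len(lo)=2, len(hi)=2, max(lo)=14)
Step 5: insert 46 -> lo=[3, 14, 34] hi=[42, 46] -> (len(lo)=3, len(hi)=2, max(lo)=34)

Answer: (1,0,42) (1,1,14) (2,1,14) (2,2,14) (3,2,34)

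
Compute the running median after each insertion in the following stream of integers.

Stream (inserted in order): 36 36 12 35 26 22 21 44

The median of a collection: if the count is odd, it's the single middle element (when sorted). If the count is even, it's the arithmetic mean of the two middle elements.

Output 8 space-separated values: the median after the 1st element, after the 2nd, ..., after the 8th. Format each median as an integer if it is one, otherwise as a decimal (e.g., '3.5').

Step 1: insert 36 -> lo=[36] (size 1, max 36) hi=[] (size 0) -> median=36
Step 2: insert 36 -> lo=[36] (size 1, max 36) hi=[36] (size 1, min 36) -> median=36
Step 3: insert 12 -> lo=[12, 36] (size 2, max 36) hi=[36] (size 1, min 36) -> median=36
Step 4: insert 35 -> lo=[12, 35] (size 2, max 35) hi=[36, 36] (size 2, min 36) -> median=35.5
Step 5: insert 26 -> lo=[12, 26, 35] (size 3, max 35) hi=[36, 36] (size 2, min 36) -> median=35
Step 6: insert 22 -> lo=[12, 22, 26] (size 3, max 26) hi=[35, 36, 36] (size 3, min 35) -> median=30.5
Step 7: insert 21 -> lo=[12, 21, 22, 26] (size 4, max 26) hi=[35, 36, 36] (size 3, min 35) -> median=26
Step 8: insert 44 -> lo=[12, 21, 22, 26] (size 4, max 26) hi=[35, 36, 36, 44] (size 4, min 35) -> median=30.5

Answer: 36 36 36 35.5 35 30.5 26 30.5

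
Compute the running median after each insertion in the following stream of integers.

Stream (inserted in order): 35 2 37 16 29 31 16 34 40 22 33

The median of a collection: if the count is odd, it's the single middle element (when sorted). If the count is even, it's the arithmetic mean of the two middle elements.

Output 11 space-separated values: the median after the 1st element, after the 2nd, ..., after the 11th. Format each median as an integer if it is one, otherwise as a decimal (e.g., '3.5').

Answer: 35 18.5 35 25.5 29 30 29 30 31 30 31

Derivation:
Step 1: insert 35 -> lo=[35] (size 1, max 35) hi=[] (size 0) -> median=35
Step 2: insert 2 -> lo=[2] (size 1, max 2) hi=[35] (size 1, min 35) -> median=18.5
Step 3: insert 37 -> lo=[2, 35] (size 2, max 35) hi=[37] (size 1, min 37) -> median=35
Step 4: insert 16 -> lo=[2, 16] (size 2, max 16) hi=[35, 37] (size 2, min 35) -> median=25.5
Step 5: insert 29 -> lo=[2, 16, 29] (size 3, max 29) hi=[35, 37] (size 2, min 35) -> median=29
Step 6: insert 31 -> lo=[2, 16, 29] (size 3, max 29) hi=[31, 35, 37] (size 3, min 31) -> median=30
Step 7: insert 16 -> lo=[2, 16, 16, 29] (size 4, max 29) hi=[31, 35, 37] (size 3, min 31) -> median=29
Step 8: insert 34 -> lo=[2, 16, 16, 29] (size 4, max 29) hi=[31, 34, 35, 37] (size 4, min 31) -> median=30
Step 9: insert 40 -> lo=[2, 16, 16, 29, 31] (size 5, max 31) hi=[34, 35, 37, 40] (size 4, min 34) -> median=31
Step 10: insert 22 -> lo=[2, 16, 16, 22, 29] (size 5, max 29) hi=[31, 34, 35, 37, 40] (size 5, min 31) -> median=30
Step 11: insert 33 -> lo=[2, 16, 16, 22, 29, 31] (size 6, max 31) hi=[33, 34, 35, 37, 40] (size 5, min 33) -> median=31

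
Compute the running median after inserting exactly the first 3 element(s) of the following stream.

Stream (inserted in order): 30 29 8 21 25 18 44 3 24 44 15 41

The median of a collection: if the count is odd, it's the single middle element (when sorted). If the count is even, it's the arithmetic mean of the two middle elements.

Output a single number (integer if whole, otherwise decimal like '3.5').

Answer: 29

Derivation:
Step 1: insert 30 -> lo=[30] (size 1, max 30) hi=[] (size 0) -> median=30
Step 2: insert 29 -> lo=[29] (size 1, max 29) hi=[30] (size 1, min 30) -> median=29.5
Step 3: insert 8 -> lo=[8, 29] (size 2, max 29) hi=[30] (size 1, min 30) -> median=29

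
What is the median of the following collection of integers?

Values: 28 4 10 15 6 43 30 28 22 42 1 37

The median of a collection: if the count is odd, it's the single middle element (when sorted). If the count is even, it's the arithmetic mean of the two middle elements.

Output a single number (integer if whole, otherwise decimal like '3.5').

Step 1: insert 28 -> lo=[28] (size 1, max 28) hi=[] (size 0) -> median=28
Step 2: insert 4 -> lo=[4] (size 1, max 4) hi=[28] (size 1, min 28) -> median=16
Step 3: insert 10 -> lo=[4, 10] (size 2, max 10) hi=[28] (size 1, min 28) -> median=10
Step 4: insert 15 -> lo=[4, 10] (size 2, max 10) hi=[15, 28] (size 2, min 15) -> median=12.5
Step 5: insert 6 -> lo=[4, 6, 10] (size 3, max 10) hi=[15, 28] (size 2, min 15) -> median=10
Step 6: insert 43 -> lo=[4, 6, 10] (size 3, max 10) hi=[15, 28, 43] (size 3, min 15) -> median=12.5
Step 7: insert 30 -> lo=[4, 6, 10, 15] (size 4, max 15) hi=[28, 30, 43] (size 3, min 28) -> median=15
Step 8: insert 28 -> lo=[4, 6, 10, 15] (size 4, max 15) hi=[28, 28, 30, 43] (size 4, min 28) -> median=21.5
Step 9: insert 22 -> lo=[4, 6, 10, 15, 22] (size 5, max 22) hi=[28, 28, 30, 43] (size 4, min 28) -> median=22
Step 10: insert 42 -> lo=[4, 6, 10, 15, 22] (size 5, max 22) hi=[28, 28, 30, 42, 43] (size 5, min 28) -> median=25
Step 11: insert 1 -> lo=[1, 4, 6, 10, 15, 22] (size 6, max 22) hi=[28, 28, 30, 42, 43] (size 5, min 28) -> median=22
Step 12: insert 37 -> lo=[1, 4, 6, 10, 15, 22] (size 6, max 22) hi=[28, 28, 30, 37, 42, 43] (size 6, min 28) -> median=25

Answer: 25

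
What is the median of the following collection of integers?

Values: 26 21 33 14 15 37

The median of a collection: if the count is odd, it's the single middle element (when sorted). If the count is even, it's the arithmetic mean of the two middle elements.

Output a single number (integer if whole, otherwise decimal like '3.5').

Step 1: insert 26 -> lo=[26] (size 1, max 26) hi=[] (size 0) -> median=26
Step 2: insert 21 -> lo=[21] (size 1, max 21) hi=[26] (size 1, min 26) -> median=23.5
Step 3: insert 33 -> lo=[21, 26] (size 2, max 26) hi=[33] (size 1, min 33) -> median=26
Step 4: insert 14 -> lo=[14, 21] (size 2, max 21) hi=[26, 33] (size 2, min 26) -> median=23.5
Step 5: insert 15 -> lo=[14, 15, 21] (size 3, max 21) hi=[26, 33] (size 2, min 26) -> median=21
Step 6: insert 37 -> lo=[14, 15, 21] (size 3, max 21) hi=[26, 33, 37] (size 3, min 26) -> median=23.5

Answer: 23.5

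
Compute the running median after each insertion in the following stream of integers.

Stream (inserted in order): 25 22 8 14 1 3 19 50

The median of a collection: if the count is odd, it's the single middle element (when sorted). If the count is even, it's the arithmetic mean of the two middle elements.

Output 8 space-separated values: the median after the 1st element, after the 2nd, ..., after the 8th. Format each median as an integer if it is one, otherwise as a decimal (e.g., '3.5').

Answer: 25 23.5 22 18 14 11 14 16.5

Derivation:
Step 1: insert 25 -> lo=[25] (size 1, max 25) hi=[] (size 0) -> median=25
Step 2: insert 22 -> lo=[22] (size 1, max 22) hi=[25] (size 1, min 25) -> median=23.5
Step 3: insert 8 -> lo=[8, 22] (size 2, max 22) hi=[25] (size 1, min 25) -> median=22
Step 4: insert 14 -> lo=[8, 14] (size 2, max 14) hi=[22, 25] (size 2, min 22) -> median=18
Step 5: insert 1 -> lo=[1, 8, 14] (size 3, max 14) hi=[22, 25] (size 2, min 22) -> median=14
Step 6: insert 3 -> lo=[1, 3, 8] (size 3, max 8) hi=[14, 22, 25] (size 3, min 14) -> median=11
Step 7: insert 19 -> lo=[1, 3, 8, 14] (size 4, max 14) hi=[19, 22, 25] (size 3, min 19) -> median=14
Step 8: insert 50 -> lo=[1, 3, 8, 14] (size 4, max 14) hi=[19, 22, 25, 50] (size 4, min 19) -> median=16.5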